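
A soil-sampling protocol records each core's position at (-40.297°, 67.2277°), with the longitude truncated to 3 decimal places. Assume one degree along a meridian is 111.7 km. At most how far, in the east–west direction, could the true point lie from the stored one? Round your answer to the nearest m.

Truncating at 3 decimal places can drop up to a full unit in the last place, so the longitude may be off by as much as 0.001°.
Parallels shrink by cos φ, so at 40.297° a degree of longitude is 111700 × 0.7627 ≈ 85193.8 m.
So at most 0.001° × 85193.8 ≈ 85.1938 m east–west.

85 m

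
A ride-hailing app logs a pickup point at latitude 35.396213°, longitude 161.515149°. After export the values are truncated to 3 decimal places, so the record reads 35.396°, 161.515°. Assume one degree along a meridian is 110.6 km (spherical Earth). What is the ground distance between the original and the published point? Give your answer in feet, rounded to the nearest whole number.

The latitude changed by +0.000213° and the longitude by +0.000149°.
N–S: 0.000213° × 110600 m/° = 23.5578 m.
East–west at this latitude: 0.000149° × 110600 × cos 35.396° ≈ 0.000149 × 90157.6 = 13.4335 m.
Distance: √(23.5578² + 13.4335²) ≈ 27.1188 m.
Converting: 27.1188 m × 3.2808 ft/m ≈ 88.972 ft.

89 feet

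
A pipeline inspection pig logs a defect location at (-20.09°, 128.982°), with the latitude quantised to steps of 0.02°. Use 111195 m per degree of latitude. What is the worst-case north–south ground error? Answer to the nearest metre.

With a 0.02° grid the true value lies within half a step, ±0.02°/2 = ±0.01°, of the stored one.
North–south distance: 0.01° × 111195 m/° = 1111.95 m.

1112 metres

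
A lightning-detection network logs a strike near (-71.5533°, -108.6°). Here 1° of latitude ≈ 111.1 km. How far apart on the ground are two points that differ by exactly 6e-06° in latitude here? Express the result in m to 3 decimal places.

0.667 m

Along a meridian 6e-06° is 6e-06 × 111100 = 0.6666 m.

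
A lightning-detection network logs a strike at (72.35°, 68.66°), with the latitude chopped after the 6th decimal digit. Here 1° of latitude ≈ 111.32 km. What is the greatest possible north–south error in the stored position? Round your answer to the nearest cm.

Truncating at 6 decimal places can drop up to a full unit in the last place, so the latitude may be off by as much as 1e-06°.
So the N–S error is at most 1e-06 × 111320 = 0.11132 m.
That is 0.11132 m = 11.132 cm.

11 cm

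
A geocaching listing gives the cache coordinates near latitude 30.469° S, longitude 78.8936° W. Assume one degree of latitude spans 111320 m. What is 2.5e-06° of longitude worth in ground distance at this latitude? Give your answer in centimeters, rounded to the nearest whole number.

24 centimeters

2.5e-06° of longitude at 30.469° is 2.5e-06 × 111320 × cos 30.469° ≈ 2.5e-06 × 95947.1 = 0.239868 m.
That is 0.239868 m = 23.987 cm.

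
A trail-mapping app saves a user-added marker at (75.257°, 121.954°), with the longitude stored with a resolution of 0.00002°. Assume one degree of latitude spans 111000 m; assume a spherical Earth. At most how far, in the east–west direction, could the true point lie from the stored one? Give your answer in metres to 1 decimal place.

0.3 metres

With a 0.00002° grid the true value lies within half a step, ±0.00002°/2 = ±1e-05°, of the stored one.
Parallels shrink by cos φ, so at 75.257° a degree of longitude is 111000 × 0.2545 ≈ 28247.7 m.
Maximum E–W displacement: 1e-05 × 28247.7 = 0.282477 m.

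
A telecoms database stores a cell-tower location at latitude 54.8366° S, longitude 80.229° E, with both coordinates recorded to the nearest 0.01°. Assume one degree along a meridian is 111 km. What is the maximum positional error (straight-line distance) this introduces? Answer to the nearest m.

640 m

Rounding to 2 decimal places leaves each coordinate within ±0.005° of the true value.
Latitude error → 0.005 × 111000 = 555 m along the meridian.
E–W at 54.8366°: 0.005° × 111000 × cos 54.8366° = 0.005 × 111000 × 0.5759 ≈ 319.63 m.
Worst case both components are at the extreme and orthogonal: √(555² + 319.63²) ≈ 640.46 m.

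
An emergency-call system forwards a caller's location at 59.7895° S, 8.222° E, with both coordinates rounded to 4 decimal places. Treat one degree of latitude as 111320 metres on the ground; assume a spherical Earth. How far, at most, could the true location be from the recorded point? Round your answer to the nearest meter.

Rounding to 4 decimal places leaves each coordinate within ±5e-05° of the true value.
Latitude error → 5e-05 × 111320 = 5.566 m along the meridian.
East–west component at 59.7895°: 5e-05° × 111320 × cos 59.7895° ≈ 5e-05 × 56013.8 ≈ 2.80069 m.
Combining orthogonally: (5.566² + 2.80069²)^½ ≈ 6.23091 m.

6 meters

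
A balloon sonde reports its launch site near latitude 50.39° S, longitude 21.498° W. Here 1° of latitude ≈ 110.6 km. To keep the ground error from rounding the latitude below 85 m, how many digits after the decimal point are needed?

3 decimal places

One degree of latitude covers 110600 m.
N decimal places → at most half a unit in the last place, 0.5 × 10⁻ᴺ° = 110600/2 × 10⁻ᴺ m.
Need 0.5 × 110600 × 10⁻ᴺ ≤ 85 → 10⁻ᴺ ≤ 1.537e-03, so N ≥ 2.81.
At 2 places the error can reach 553 m, but 3 places keeps it to 55.3 m.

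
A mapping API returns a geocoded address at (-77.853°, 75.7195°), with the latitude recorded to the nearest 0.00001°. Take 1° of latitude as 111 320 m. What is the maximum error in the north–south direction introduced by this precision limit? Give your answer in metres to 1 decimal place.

0.6 metres

Rounding to 5 decimal places leaves the latitude within ±5e-06° of the true value.
North–south distance: 5e-06° × 111320 m/° = 0.5566 m.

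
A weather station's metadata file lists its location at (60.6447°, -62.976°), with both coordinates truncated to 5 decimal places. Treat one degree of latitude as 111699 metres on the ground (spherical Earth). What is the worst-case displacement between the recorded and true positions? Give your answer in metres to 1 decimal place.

Truncating at 5 decimal places can drop up to a full unit in the last place, so each coordinate may be off by as much as 1e-05°.
Latitude error → 1e-05 × 111699 = 1.11699 m along the meridian.
East–west component at 60.6447°: 1e-05° × 111699 × cos 60.6447° ≈ 1e-05 × 54757.5 ≈ 0.547575 m.
The two errors are perpendicular, so the maximum displacement is √(1.11699² + 0.547575²) ≈ 1.24399 m.

1.2 metres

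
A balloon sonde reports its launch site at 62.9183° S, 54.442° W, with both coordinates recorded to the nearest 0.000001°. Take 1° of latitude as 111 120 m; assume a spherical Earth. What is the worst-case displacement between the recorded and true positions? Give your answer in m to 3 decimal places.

Rounding to 6 decimal places leaves each coordinate within ±5e-07° of the true value.
North–south component: 5e-07° × 111120 = 0.05556 m.
East–west component at 62.9183°: 5e-07° × 111120 × cos 62.9183° ≈ 5e-07 × 50588.6 ≈ 0.0252943 m.
The two errors are perpendicular, so the maximum displacement is √(0.05556² + 0.0252943²) ≈ 0.0610468 m.

0.061 m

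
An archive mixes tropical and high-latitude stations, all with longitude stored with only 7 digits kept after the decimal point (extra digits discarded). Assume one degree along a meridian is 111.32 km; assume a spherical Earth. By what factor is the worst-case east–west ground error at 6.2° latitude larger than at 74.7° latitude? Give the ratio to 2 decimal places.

Truncating at 7 decimal places can drop up to a full unit in the last place, so the longitude may be off by as much as 1e-07°.
Error at 6.2° = 1e-07° × 111320 × cos 6.2° ≈ 0.011132 × 0.9942 = 0.011067 m.
Error at 74.7° = 1e-07° × 111320 × cos 74.7° ≈ 0.011132 × 0.2639 = 0.0029374 m.
Ratio: 0.011067 / 0.0029374 = cos 6.2° / cos 74.7° ≈ 3.7675.

3.77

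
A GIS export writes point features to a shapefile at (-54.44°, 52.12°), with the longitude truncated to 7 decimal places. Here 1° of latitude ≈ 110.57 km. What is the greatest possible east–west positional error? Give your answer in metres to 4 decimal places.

0.0064 metres

Truncating at 7 decimal places can drop up to a full unit in the last place, so the longitude may be off by as much as 1e-07°.
One degree of longitude at 54.44° is 110570 × cos 54.44° ≈ 110570 × 0.5816 = 64302.6 m.
So at most 1e-07° × 64302.6 ≈ 0.00643026 m east–west.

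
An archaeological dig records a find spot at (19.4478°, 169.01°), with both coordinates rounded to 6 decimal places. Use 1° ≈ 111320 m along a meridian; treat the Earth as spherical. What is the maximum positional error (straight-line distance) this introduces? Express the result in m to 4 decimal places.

Rounding to 6 decimal places leaves each coordinate within ±5e-07° of the true value.
North–south component: 5e-07° × 111320 = 0.05566 m.
E–W at 19.4478°: 5e-07° × 111320 × cos 19.4478° = 5e-07 × 111320 × 0.9429 ≈ 0.0524843 m.
Worst case both components are at the extreme and orthogonal: √(0.05566² + 0.0524843²) ≈ 0.0765026 m.

0.0765 m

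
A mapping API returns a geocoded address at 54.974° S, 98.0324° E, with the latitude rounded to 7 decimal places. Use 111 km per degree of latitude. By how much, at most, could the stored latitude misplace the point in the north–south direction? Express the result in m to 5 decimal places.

0.00555 m

Rounding to 7 decimal places leaves the latitude within ±5e-08° of the true value.
North–south distance: 5e-08° × 111000 m/° = 0.00555 m.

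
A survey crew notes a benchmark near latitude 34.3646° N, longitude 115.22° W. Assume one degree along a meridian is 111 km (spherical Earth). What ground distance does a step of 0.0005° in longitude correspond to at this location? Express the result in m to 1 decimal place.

0.0005° of longitude at 34.3646° is 0.0005 × 111000 × cos 34.3646° ≈ 0.0005 × 91626.3 = 45.8132 m.

45.8 m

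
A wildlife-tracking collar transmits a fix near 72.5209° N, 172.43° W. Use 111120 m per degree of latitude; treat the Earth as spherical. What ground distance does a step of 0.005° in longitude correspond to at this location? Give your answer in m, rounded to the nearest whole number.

At 72.5209° a degree of longitude is 111120 × cos 72.5209° ≈ 33375.8 m, so 0.005° corresponds to 166.879 m.

167 m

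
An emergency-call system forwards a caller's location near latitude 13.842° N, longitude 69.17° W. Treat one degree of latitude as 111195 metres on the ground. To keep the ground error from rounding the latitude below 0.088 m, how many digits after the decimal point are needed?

One degree of latitude covers 111195 m.
With N decimal places the half-ulp bound is 0.5·10⁻ᴺ°, or 0.5·10⁻ᴺ × 111195 m on the ground.
Setting 55597.5 × 10⁻ᴺ ≤ 0.088 gives 10ᴺ ≥ 6.318e+05, i.e. N ≥ 5.80.
At 5 places the error can reach 0.556 m, but 6 places keeps it to 0.0556 m.

6 decimal places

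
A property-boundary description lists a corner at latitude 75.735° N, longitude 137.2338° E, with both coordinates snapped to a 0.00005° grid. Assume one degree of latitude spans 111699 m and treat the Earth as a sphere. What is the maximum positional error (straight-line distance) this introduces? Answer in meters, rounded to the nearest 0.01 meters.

With a 0.00005° grid the true value lies within half a step, ±0.00005°/2 = ±2.5e-05°, of the stored one.
N–S: 2.5e-05° × 111699 m/° = 2.79248 m.
East–west component at 75.735°: 2.5e-05° × 111699 × cos 75.735° ≈ 2.5e-05 × 27523.4 ≈ 0.688085 m.
Worst case both components are at the extreme and orthogonal: √(2.79248² + 0.688085²) ≈ 2.876 m.

2.88 meters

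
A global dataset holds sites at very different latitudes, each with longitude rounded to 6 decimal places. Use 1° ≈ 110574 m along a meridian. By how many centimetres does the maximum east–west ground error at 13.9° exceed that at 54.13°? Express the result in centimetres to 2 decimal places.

2.13 centimetres

Rounding to 6 decimal places leaves the longitude within ±5e-07° of the true value.
At 13.9°: 5e-07° × 110574 × cos 13.9° = 5e-07 × 110574 × 0.9707 ≈ 0.053668 m.
At 54.13°: 5e-07° × 110574 × cos 54.13° = 5e-07 × 110574 × 0.5859 ≈ 0.032395 m.
Difference: 0.053668 − 0.032395 = 0.021273 m.
That is 0.0212727 m = 2.1273 cm.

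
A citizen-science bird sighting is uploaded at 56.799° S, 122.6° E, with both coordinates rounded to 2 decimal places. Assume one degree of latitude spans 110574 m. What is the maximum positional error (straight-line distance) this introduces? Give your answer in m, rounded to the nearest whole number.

630 m

Rounding to 2 decimal places leaves each coordinate within ±0.005° of the true value.
Latitude error → 0.005 × 110574 = 552.87 m along the meridian.
Longitude error → 0.005 × 110574 × cos 56.799° = 0.005 × 110574 × 0.5476 ≈ 302.739 m.
Worst case both components are at the extreme and orthogonal: √(552.87² + 302.739²) ≈ 630.33 m.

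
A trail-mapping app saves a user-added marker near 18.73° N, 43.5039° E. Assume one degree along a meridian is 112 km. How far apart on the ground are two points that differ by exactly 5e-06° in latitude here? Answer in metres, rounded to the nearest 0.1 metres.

Along a meridian 5e-06° is 5e-06 × 112000 = 0.56 m.

0.6 metres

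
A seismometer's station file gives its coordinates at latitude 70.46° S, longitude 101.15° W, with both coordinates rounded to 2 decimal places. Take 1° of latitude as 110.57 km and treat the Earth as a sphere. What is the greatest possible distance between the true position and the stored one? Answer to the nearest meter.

583 meters

Rounding to 2 decimal places leaves each coordinate within ±0.005° of the true value.
North–south component: 0.005° × 110570 = 552.85 m.
Longitude error → 0.005 × 110570 × cos 70.46° = 0.005 × 110570 × 0.3345 ≈ 184.909 m.
The two errors are perpendicular, so the maximum displacement is √(552.85² + 184.909²) ≈ 582.953 m.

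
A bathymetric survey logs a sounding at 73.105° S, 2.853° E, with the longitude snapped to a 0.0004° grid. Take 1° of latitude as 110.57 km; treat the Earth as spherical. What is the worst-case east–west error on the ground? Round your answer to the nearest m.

6 m

With a 0.0004° grid the true value lies within half a step, ±0.0004°/2 = ±0.0002°, of the stored one.
At latitude 73.105° a degree of longitude spans 110570 m × cos 73.105° = 110570 × 0.2906 ≈ 32133.7 m.
East–west error: 0.0002° × 32133.7 m/° ≈ 6.42674 m.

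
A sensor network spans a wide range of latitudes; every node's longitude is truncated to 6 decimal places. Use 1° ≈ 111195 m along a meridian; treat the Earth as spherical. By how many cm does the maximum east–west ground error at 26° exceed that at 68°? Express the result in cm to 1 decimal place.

Truncating at 6 decimal places can drop up to a full unit in the last place, so the longitude may be off by as much as 1e-06°.
Error at 26° = 1e-06° × 111195 × cos 26° ≈ 0.11119 × 0.8988 = 0.099941 m.
Error at 68° = 1e-06° × 111195 × cos 68° ≈ 0.11119 × 0.3746 = 0.041654 m.
So the lower-latitude error exceeds the higher by 0.099941 − 0.041654 = 0.058287 m.
That is 0.058287 m = 5.8287 cm.

5.8 cm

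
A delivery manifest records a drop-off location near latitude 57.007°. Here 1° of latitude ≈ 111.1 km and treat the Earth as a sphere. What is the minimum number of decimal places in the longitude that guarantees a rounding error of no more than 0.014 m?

7

At 57.007° one degree of longitude covers 111100 × cos 57.007° ≈ 111100 × 0.5445 ≈ 60498 m.
N decimal places → at most half a unit in the last place, 0.5 × 10⁻ᴺ° = 60498/2 × 10⁻ᴺ m.
Need 0.5 × 60498 × 10⁻ᴺ ≤ 0.014 → 10⁻ᴺ ≤ 4.628e-07, so N ≥ 6.33.
At 6 places the error can reach 0.0302 m, but 7 places keeps it to 0.00302 m.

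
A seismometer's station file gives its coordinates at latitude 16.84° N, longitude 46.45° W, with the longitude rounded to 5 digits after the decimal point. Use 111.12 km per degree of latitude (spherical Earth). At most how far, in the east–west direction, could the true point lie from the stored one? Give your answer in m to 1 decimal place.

Rounding to 5 decimal places leaves the longitude within ±5e-06° of the true value.
Parallels shrink by cos φ, so at 16.84° a degree of longitude is 111120 × 0.9571 ≈ 106355 m.
Maximum E–W displacement: 5e-06 × 106355 = 0.531774 m.

0.5 m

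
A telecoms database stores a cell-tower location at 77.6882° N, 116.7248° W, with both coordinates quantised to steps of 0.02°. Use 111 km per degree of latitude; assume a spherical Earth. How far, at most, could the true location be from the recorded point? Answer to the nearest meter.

1135 meters

With a 0.02° grid the true value lies within half a step, ±0.02°/2 = ±0.01°, of the stored one.
North–south component: 0.01° × 111000 = 1110 m.
E–W at 77.6882°: 0.01° × 111000 × cos 77.6882° = 0.01 × 111000 × 0.2132 ≈ 236.687 m.
Worst case both components are at the extreme and orthogonal: √(1110² + 236.687²) ≈ 1134.95 m.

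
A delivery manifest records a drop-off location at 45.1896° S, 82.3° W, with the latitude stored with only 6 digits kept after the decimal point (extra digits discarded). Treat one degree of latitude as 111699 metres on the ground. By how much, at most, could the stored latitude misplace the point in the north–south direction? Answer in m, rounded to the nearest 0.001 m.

0.112 m

Truncating at 6 decimal places can drop up to a full unit in the last place, so the latitude may be off by as much as 1e-06°.
So the N–S error is at most 1e-06 × 111699 = 0.111699 m.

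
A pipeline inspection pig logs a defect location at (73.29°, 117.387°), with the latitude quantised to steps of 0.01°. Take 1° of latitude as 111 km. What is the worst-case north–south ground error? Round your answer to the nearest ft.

With a 0.01° grid the true value lies within half a step, ±0.01°/2 = ±0.005°, of the stored one.
Along the meridian that is 0.005° × 111000 m/° = 555 m.
Converting: 555 m × 3.2808 ft/m ≈ 1820.9 ft.

1821 ft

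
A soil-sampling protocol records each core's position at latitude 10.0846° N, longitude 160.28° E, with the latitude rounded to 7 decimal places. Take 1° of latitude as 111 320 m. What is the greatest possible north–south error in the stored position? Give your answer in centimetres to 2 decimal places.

0.56 centimetres

Rounding to 7 decimal places leaves the latitude within ±5e-08° of the true value.
North–south distance: 5e-08° × 111320 m/° = 0.005566 m.
That is 0.005566 m = 0.5566 cm.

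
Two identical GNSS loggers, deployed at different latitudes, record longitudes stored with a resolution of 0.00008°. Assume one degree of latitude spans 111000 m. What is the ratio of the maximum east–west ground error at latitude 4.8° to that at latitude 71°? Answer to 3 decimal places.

With a 0.00008° grid the true value lies within half a step, ±0.00008°/2 = ±4e-05°, of the stored one.
Error at 4.8° = 4e-05° × 111000 × cos 4.8° ≈ 4.44 × 0.9965 = 4.4244 m.
Error at 71° = 4e-05° × 111000 × cos 71° ≈ 4.44 × 0.3256 = 1.4455 m.
Ratio: 4.4244 / 1.4455 = cos 4.8° / cos 71° ≈ 3.0608.

3.061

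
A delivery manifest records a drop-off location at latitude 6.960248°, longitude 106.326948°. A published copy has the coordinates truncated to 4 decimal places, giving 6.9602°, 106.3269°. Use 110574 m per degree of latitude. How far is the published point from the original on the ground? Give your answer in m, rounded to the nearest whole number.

Δlat = 6.960248 − 6.9602 = +0.000048°; Δlon = 106.326948 − 106.3269 = +0.000048°.
N–S: 0.000048° × 110574 m/° = 5.30755 m.
E–W at 6.9602°: 0.000048° × 110574 × cos 6.9602° = 0.000048 × 110574 × 0.9926 ≈ 5.26844 m.
Distance: √(5.30755² + 5.26844²) ≈ 7.47841 m.

7 m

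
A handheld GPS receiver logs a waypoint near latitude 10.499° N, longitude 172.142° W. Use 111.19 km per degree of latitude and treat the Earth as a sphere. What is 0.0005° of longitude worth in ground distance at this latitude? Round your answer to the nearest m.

55 m

One degree of longitude here spans 111190 × cos 10.499° = 111190 × 0.9833 ≈ 109328 m; 0.0005° of that is 54.6642 m.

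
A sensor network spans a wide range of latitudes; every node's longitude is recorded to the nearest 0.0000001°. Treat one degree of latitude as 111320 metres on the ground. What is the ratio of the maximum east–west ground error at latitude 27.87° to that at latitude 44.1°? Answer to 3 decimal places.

Rounding to 7 decimal places leaves the longitude within ±5e-08° of the true value.
Error at 27.87° = 5e-08° × 111320 × cos 27.87° ≈ 0.005566 × 0.8840 = 0.0049204 m.
Error at 44.1° = 5e-08° × 111320 × cos 44.1° ≈ 0.005566 × 0.7181 = 0.0039971 m.
Ratio: 0.0049204 / 0.0039971 = cos 27.87° / cos 44.1° ≈ 1.2310.

1.231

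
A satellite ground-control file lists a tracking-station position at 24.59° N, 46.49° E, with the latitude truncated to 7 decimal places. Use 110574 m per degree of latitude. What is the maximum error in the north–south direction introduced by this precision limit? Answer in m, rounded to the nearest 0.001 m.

0.011 m

Truncating at 7 decimal places can drop up to a full unit in the last place, so the latitude may be off by as much as 1e-07°.
So the N–S error is at most 1e-07 × 110574 = 0.0110574 m.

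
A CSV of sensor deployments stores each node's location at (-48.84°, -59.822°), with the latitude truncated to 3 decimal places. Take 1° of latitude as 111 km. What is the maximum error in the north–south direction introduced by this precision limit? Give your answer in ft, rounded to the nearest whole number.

364 ft

Truncating at 3 decimal places can drop up to a full unit in the last place, so the latitude may be off by as much as 0.001°.
Along the meridian that is 0.001° × 111000 m/° = 111 m.
In feet: 111 m ÷ 0.3048 ≈ 364.17 ft.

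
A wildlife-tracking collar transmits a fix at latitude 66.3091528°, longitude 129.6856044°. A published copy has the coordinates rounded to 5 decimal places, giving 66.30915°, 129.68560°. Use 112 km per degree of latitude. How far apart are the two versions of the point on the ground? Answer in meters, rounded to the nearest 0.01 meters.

0.37 meters

The latitude changed by +0.0000028° and the longitude by +0.0000044°.
N–S: 0.0000028° × 112000 m/° = 0.3136 m.
East–west at this latitude: 0.0000044° × 112000 × cos 66.3092° ≈ 0.0000044 × 45001.8 = 0.198008 m.
Combined displacement = (0.3136² + 0.198008²)^½ ≈ 0.37088 m.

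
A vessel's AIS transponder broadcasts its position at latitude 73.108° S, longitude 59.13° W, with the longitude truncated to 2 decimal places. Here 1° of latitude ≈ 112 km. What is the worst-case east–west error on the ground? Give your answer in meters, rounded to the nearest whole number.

325 meters

Truncating at 2 decimal places can drop up to a full unit in the last place, so the longitude may be off by as much as 0.01°.
One degree of longitude at 73.108° is 112000 × cos 73.108° ≈ 112000 × 0.2906 = 32543.7 m.
Maximum E–W displacement: 0.01 × 32543.7 = 325.437 m.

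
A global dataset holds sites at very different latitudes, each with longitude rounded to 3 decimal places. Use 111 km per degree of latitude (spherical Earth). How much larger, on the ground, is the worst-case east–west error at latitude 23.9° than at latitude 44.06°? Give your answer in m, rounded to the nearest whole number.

11 m

Rounding to 3 decimal places leaves the longitude within ±0.0005° of the true value.
Error at 23.9° = 0.0005° × 111000 × cos 23.9° ≈ 55.5 × 0.9143 = 50.741 m.
Error at 44.06° = 0.0005° × 111000 × cos 44.06° ≈ 55.5 × 0.7186 = 39.883 m.
So the lower-latitude error exceeds the higher by 50.741 − 39.883 = 10.858 m.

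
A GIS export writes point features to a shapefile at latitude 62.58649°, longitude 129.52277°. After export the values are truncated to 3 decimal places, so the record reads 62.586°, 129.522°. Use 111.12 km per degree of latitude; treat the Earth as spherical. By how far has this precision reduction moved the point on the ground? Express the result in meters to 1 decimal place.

67.2 meters

Δlat = 62.58649 − 62.586 = +0.00049°; Δlon = 129.52277 − 129.522 = +0.00077°.
N–S: 0.00049° × 111120 m/° = 54.4488 m.
East–west at this latitude: 0.00077° × 111120 × cos 62.586° ≈ 0.00077 × 51161.5 = 39.3944 m.
Distance: √(54.4488² + 39.3944²) ≈ 67.2056 m.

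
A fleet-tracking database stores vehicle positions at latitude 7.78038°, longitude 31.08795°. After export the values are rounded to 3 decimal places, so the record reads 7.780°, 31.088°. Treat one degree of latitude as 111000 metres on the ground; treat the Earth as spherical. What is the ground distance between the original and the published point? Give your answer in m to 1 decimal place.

42.5 m

Δlat = 7.78038 − 7.780 = +0.00038°; Δlon = 31.08795 − 31.088 = -0.00005°.
North–south shift: 0.00038 × 111000 = 42.18 m.
E–W at 7.78°: -0.00005° × 111000 × cos 7.78° = -0.00005 × 111000 × 0.9908 ≈ -5.49891 m.
Combined displacement = (42.18² + 5.49891²)^½ ≈ 42.5369 m.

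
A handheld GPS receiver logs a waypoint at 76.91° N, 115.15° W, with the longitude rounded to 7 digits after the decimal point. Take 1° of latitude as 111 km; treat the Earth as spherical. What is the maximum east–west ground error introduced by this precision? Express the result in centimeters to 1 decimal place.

0.1 centimeters

Rounding to 7 decimal places leaves the longitude within ±5e-08° of the true value.
One degree of longitude at 76.91° is 111000 × cos 76.91° ≈ 111000 × 0.2265 = 25139.4 m.
East–west error: 5e-08° × 25139.4 m/° ≈ 0.00125697 m.
That is 0.00125697 m = 0.1257 cm.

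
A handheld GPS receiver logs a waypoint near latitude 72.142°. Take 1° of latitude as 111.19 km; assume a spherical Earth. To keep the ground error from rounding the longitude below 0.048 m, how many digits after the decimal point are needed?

6 decimal places

At 72.142° one degree of longitude covers 111190 × cos 72.142° ≈ 111190 × 0.3067 ≈ 34097.4 m.
N decimal places → at most half a unit in the last place, 0.5 × 10⁻ᴺ° = 34097.4/2 × 10⁻ᴺ m.
Setting 17048.7 × 10⁻ᴺ ≤ 0.048 gives 10ᴺ ≥ 3.552e+05, i.e. N ≥ 5.55.
So 6 decimal places suffice (0.017 m); 5 would allow up to 0.17 m.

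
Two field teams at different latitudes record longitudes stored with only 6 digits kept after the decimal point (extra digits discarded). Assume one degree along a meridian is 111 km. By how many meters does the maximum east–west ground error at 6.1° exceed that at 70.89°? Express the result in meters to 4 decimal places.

Truncating at 6 decimal places can drop up to a full unit in the last place, so the longitude may be off by as much as 1e-06°.
Error at 6.1° = 1e-06° × 111000 × cos 6.1° ≈ 0.111 × 0.9943 = 0.11037 m.
Error at 70.89° = 1e-06° × 111000 × cos 70.89° ≈ 0.111 × 0.3274 = 0.036339 m.
Difference: 0.11037 − 0.036339 = 0.074032 m.

0.0740 meters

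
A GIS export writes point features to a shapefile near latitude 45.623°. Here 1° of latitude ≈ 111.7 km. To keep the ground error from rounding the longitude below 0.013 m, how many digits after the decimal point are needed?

7

At 45.623° one degree of longitude covers 111700 × cos 45.623° ≈ 111700 × 0.6994 ≈ 78120.4 m.
N decimal places → at most half a unit in the last place, 0.5 × 10⁻ᴺ° = 78120.4/2 × 10⁻ᴺ m.
Setting 39060.2 × 10⁻ᴺ ≤ 0.013 gives 10ᴺ ≥ 3.005e+06, i.e. N ≥ 6.48.
So 7 decimal places suffice (0.00391 m); 6 would allow up to 0.0391 m.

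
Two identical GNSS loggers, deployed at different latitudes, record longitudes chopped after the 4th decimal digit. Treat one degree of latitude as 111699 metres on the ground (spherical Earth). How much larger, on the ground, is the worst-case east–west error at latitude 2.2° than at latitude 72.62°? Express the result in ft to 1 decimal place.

Truncating at 4 decimal places can drop up to a full unit in the last place, so the longitude may be off by as much as 0.0001°.
At 2.2°: 0.0001° × 111699 × cos 2.2° = 0.0001 × 111699 × 0.9993 ≈ 11.162 m.
At 72.62°: 0.0001° × 111699 × cos 72.62° = 0.0001 × 111699 × 0.2987 ≈ 3.3365 m.
So the lower-latitude error exceeds the higher by 11.162 − 3.3365 = 7.8251 m.
Converting: 7.82513 m × 3.2808 ft/m ≈ 25.673 ft.

25.7 ft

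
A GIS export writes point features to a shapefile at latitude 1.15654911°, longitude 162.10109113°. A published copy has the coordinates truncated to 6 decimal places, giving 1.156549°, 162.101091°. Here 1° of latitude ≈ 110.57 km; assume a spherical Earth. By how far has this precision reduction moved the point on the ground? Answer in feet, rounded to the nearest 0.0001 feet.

0.0618 feet

The latitude changed by +0.00000011° and the longitude by +0.00000013°.
N–S: 0.00000011° × 110570 m/° = 0.0121627 m.
E–W at 1.15655°: 0.00000013° × 110570 × cos 1.15655° = 0.00000013 × 110570 × 0.9998 ≈ 0.0143712 m.
Hypotenuse of the two orthogonal shifts: √(0.0121627² + 0.0143712²) = 0.0188272 m.
Converting: 0.0188272 m × 3.2808 ft/m ≈ 0.061769 ft.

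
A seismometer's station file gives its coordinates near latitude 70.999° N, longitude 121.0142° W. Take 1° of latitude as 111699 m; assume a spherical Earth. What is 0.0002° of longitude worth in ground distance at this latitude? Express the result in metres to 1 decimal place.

7.3 metres

0.0002° of longitude at 70.999° is 0.0002 × 111699 × cos 70.999° ≈ 0.0002 × 36367.5 = 7.2735 m.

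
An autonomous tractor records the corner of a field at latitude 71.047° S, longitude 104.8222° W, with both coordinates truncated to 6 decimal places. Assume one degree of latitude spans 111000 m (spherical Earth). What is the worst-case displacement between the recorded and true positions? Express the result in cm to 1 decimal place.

11.7 cm

Truncating at 6 decimal places can drop up to a full unit in the last place, so each coordinate may be off by as much as 1e-06°.
Latitude error → 1e-06 × 111000 = 0.111 m along the meridian.
E–W at 71.047°: 1e-06° × 111000 × cos 71.047° = 1e-06 × 111000 × 0.3248 ≈ 0.036052 m.
The two errors are perpendicular, so the maximum displacement is √(0.111² + 0.036052²) ≈ 0.116708 m.
That is 0.116708 m = 11.671 cm.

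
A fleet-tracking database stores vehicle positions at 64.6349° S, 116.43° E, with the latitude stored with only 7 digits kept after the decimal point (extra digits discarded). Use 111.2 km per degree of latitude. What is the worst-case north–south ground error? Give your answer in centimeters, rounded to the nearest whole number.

1 centimeters

Truncating at 7 decimal places can drop up to a full unit in the last place, so the latitude may be off by as much as 1e-07°.
Along the meridian that is 1e-07° × 111200 m/° = 0.01112 m.
That is 0.01112 m = 1.112 cm.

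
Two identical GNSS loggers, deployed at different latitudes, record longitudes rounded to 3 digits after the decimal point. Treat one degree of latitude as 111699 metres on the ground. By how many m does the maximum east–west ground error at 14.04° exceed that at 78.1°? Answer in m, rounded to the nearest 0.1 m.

Rounding to 3 decimal places leaves the longitude within ±0.0005° of the true value.
At 14.04°: 0.0005° × 111699 × cos 14.04° = 0.0005 × 111699 × 0.9701 ≈ 54.181 m.
Error at 78.1° = 0.0005° × 111699 × cos 78.1° ≈ 55.849 × 0.2062 = 11.516 m.
Difference: 54.181 − 11.516 = 42.665 m.

42.7 m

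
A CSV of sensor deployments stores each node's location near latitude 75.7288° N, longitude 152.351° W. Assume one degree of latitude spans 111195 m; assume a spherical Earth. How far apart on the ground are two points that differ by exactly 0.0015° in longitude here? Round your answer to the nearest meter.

41 meters

One degree of longitude here spans 111195 × cos 75.7288° = 111195 × 0.2465 ≈ 27410.9 m; 0.0015° of that is 41.1163 m.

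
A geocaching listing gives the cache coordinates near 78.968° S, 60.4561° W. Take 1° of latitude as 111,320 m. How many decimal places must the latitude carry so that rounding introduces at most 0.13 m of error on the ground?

6 decimal places

One degree of latitude covers 111320 m.
N decimal places → at most half a unit in the last place, 0.5 × 10⁻ᴺ° = 111320/2 × 10⁻ᴺ m.
Setting 55660 × 10⁻ᴺ ≤ 0.13 gives 10ᴺ ≥ 4.282e+05, i.e. N ≥ 5.63.
N = 5 would give 0.557 m (too coarse); N = 6 gives 0.0557 m ≤ 0.13 m.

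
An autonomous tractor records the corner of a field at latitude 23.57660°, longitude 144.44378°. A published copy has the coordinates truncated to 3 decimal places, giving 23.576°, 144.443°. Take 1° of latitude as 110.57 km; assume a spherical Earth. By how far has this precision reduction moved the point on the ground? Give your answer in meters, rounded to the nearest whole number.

Δlat = 23.57660 − 23.576 = +0.00060°; Δlon = 144.44378 − 144.443 = +0.00078°.
North–south shift: 0.00060 × 110570 = 66.342 m.
E–W at 23.576°: 0.00078° × 110570 × cos 23.576° = 0.00078 × 110570 × 0.9165 ≈ 79.0458 m.
Combined displacement = (66.342² + 79.0458²)^½ ≈ 103.196 m.

103 meters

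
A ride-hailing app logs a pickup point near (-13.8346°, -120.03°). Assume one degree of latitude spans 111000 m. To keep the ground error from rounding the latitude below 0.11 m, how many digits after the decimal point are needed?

One degree of latitude covers 111000 m.
With N decimal places the half-ulp bound is 0.5·10⁻ᴺ°, or 0.5·10⁻ᴺ × 111000 m on the ground.
Setting 55500 × 10⁻ᴺ ≤ 0.11 gives 10ᴺ ≥ 5.045e+05, i.e. N ≥ 5.70.
N = 5 would give 0.555 m (too coarse); N = 6 gives 0.0555 m ≤ 0.11 m.

6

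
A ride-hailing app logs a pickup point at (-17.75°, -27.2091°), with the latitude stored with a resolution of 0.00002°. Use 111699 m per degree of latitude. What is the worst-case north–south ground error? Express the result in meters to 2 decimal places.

With a 0.00002° grid the true value lies within half a step, ±0.00002°/2 = ±1e-05°, of the stored one.
Along the meridian that is 1e-05° × 111699 m/° = 1.11699 m.

1.12 meters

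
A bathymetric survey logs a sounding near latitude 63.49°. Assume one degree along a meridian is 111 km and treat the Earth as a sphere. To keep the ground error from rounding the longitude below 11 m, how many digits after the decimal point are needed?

At 63.49° one degree of longitude covers 111000 × cos 63.49° ≈ 111000 × 0.4464 ≈ 49545.3 m.
N decimal places → at most half a unit in the last place, 0.5 × 10⁻ᴺ° = 49545.3/2 × 10⁻ᴺ m.
Setting 24772.6 × 10⁻ᴺ ≤ 11 gives 10ᴺ ≥ 2252, i.e. N ≥ 3.35.
So 4 decimal places suffice (2.48 m); 3 would allow up to 24.8 m.

4 decimal places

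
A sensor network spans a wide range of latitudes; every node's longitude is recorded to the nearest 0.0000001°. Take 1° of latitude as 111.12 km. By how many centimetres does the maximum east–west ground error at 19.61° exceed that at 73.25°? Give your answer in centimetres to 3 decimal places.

0.363 centimetres

Rounding to 7 decimal places leaves the longitude within ±5e-08° of the true value.
Error at 19.61° = 5e-08° × 111120 × cos 19.61° ≈ 0.005556 × 0.9420 = 0.0052337 m.
At 73.25°: 5e-08° × 111120 × cos 73.25° = 5e-08 × 111120 × 0.2882 ≈ 0.0016012 m.
Difference: 0.0052337 − 0.0016012 = 0.0036325 m.
That is 0.00363253 m = 0.36325 cm.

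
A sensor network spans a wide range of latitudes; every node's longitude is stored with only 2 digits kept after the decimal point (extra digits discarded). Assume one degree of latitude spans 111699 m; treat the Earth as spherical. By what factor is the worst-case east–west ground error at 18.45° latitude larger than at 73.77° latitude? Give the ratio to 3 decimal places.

3.394

Truncating at 2 decimal places can drop up to a full unit in the last place, so the longitude may be off by as much as 0.01°.
At 18.45°: 0.01° × 111699 × cos 18.45° = 0.01 × 111699 × 0.9486 ≈ 1059.6 m.
Error at 73.77° = 0.01° × 111699 × cos 73.77° ≈ 1117 × 0.2795 = 312.19 m.
The ratio reduces to cos 18.45° / cos 73.77° = 0.9486/0.2795 ≈ 3.3940.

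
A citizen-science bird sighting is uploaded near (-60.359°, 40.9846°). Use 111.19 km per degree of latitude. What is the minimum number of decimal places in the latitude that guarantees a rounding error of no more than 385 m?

One degree of latitude covers 111190 m.
With N decimal places the half-ulp bound is 0.5·10⁻ᴺ°, or 0.5·10⁻ᴺ × 111190 m on the ground.
Setting 55595 × 10⁻ᴺ ≤ 385 gives 10ᴺ ≥ 144.4, i.e. N ≥ 2.16.
At 2 places the error can reach 556 m, but 3 places keeps it to 55.6 m.

3 decimal places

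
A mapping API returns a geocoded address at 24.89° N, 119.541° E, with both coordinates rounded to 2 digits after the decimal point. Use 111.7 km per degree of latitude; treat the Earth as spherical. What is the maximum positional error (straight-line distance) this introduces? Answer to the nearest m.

754 m

Rounding to 2 decimal places leaves each coordinate within ±0.005° of the true value.
N–S: 0.005° × 111700 m/° = 558.5 m.
Longitude error → 0.005 × 111700 × cos 24.89° = 0.005 × 111700 × 0.9071 ≈ 506.625 m.
Combining orthogonally: (558.5² + 506.625²)^½ ≈ 754.05 m.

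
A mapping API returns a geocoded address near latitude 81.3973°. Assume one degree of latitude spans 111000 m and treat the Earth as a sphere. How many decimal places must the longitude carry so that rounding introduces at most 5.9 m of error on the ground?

At 81.3973° one degree of longitude covers 111000 × cos 81.3973° ≈ 111000 × 0.1496 ≈ 16603.6 m.
N decimal places → at most half a unit in the last place, 0.5 × 10⁻ᴺ° = 16603.6/2 × 10⁻ᴺ m.
Need 0.5 × 16603.6 × 10⁻ᴺ ≤ 5.9 → 10⁻ᴺ ≤ 7.107e-04, so N ≥ 3.15.
So 4 decimal places suffice (0.83 m); 3 would allow up to 8.3 m.

4 decimal places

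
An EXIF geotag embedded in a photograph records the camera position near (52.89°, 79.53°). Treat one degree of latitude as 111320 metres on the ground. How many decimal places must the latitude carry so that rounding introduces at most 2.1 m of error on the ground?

One degree of latitude covers 111320 m.
With N decimal places the half-ulp bound is 0.5·10⁻ᴺ°, or 0.5·10⁻ᴺ × 111320 m on the ground.
Setting 55660 × 10⁻ᴺ ≤ 2.1 gives 10ᴺ ≥ 2.65e+04, i.e. N ≥ 4.42.
At 4 places the error can reach 5.57 m, but 5 places keeps it to 0.557 m.

5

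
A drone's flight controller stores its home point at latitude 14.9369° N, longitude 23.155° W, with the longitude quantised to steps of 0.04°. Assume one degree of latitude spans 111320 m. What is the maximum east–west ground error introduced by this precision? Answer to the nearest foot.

With a 0.04° grid the true value lies within half a step, ±0.04°/2 = ±0.02°, of the stored one.
At latitude 14.9369° a degree of longitude spans 111320 m × cos 14.9369° = 111320 × 0.9662 ≈ 107559 m.
Maximum E–W displacement: 0.02 × 107559 = 2151.17 m.
Converting: 2151.17 m × 3.2808 ft/m ≈ 7057.6 ft.

7058 feet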